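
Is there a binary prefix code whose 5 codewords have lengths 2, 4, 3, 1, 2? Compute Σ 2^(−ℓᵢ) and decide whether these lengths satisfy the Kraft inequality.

With common denominator 2^4 = 16: Σ 2^(−ℓᵢ) = 4/16 + 1/16 + 2/16 + 8/16 + 4/16 = 19/16 = 1.1875.
Kraft's inequality requires Σ ≤ 1; here Σ = 1.1875 > 1, so no such prefix code exists.

1.1875; no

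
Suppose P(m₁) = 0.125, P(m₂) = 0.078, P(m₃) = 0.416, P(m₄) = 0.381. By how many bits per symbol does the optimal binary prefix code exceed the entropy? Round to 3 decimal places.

Entropy H = −Σ p log₂ p ≈ 1.7189 bits.
Huffman merges: 39/500+1/8→203/1000; 203/1000+381/1000→73/125; 52/125+73/125→1. L = 1787/1000 ≈ 1.7870.
L − H = 1.7870 − 1.7189 = 0.068 bits.

0.068 bits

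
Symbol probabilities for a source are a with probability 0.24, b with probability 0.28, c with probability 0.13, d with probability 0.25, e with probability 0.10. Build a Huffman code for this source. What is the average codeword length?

2.23 bits/symbol

Repeatedly combine the two least-probable nodes; the expected code length is the sum of the merged weights.
merge 1/10 + 13/100 → 23/100
merge 23/100 + 6/25 → 47/100
merge 1/4 + 7/25 → 53/100
merge 47/100 + 53/100 → 1
L = 23/100 + 47/100 + 53/100 + 1 = 223/100 = 2.23 bits/symbol.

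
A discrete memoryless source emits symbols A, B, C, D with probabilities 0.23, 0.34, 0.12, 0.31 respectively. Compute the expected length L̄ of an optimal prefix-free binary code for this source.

Repeatedly combine the two least-probable nodes; the expected code length is the sum of the merged weights.
merge 3/25 + 23/100 → 7/20
merge 31/100 + 17/50 → 13/20
merge 7/20 + 13/20 → 1
L = 7/20 + 13/20 + 1 = 2 bits/symbol.

2 bits/symbol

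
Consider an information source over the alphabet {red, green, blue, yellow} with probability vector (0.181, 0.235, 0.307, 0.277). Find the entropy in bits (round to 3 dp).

H = −Σ pᵢ log₂ pᵢ.
−0.181·log₂(0.181) = 0.4463
−0.235·log₂(0.235) = 0.4910
−0.307·log₂(0.307) = 0.5230
−0.277·log₂(0.277) = 0.5130
Sum ≈ 1.9734 → 1.973 bits.

1.973 bits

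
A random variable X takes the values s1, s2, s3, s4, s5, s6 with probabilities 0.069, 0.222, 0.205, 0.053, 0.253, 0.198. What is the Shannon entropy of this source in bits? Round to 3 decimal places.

H = −Σ pᵢ log₂ pᵢ.
−0.069·log₂(0.069) = 0.2662
−0.222·log₂(0.222) = 0.4820
−0.205·log₂(0.205) = 0.4687
−0.053·log₂(0.053) = 0.2246
−0.253·log₂(0.253) = 0.5016
−0.198·log₂(0.198) = 0.4626
Sum ≈ 2.4058 → 2.406 bits.

2.406 bits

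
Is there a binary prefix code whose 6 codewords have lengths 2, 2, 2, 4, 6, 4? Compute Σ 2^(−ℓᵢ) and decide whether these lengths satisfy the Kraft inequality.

With common denominator 2^6 = 64: Σ 2^(−ℓᵢ) = 16/64 + 16/64 + 16/64 + 4/64 + 1/64 + 4/64 = 57/64 = 0.890625.
Kraft's inequality requires Σ ≤ 1; here Σ = 0.890625 ≤ 1, so such a prefix code exists.

0.890625; yes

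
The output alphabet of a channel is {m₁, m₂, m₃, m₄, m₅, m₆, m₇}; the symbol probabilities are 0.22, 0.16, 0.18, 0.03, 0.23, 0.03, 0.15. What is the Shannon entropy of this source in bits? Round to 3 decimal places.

H = −Σ pᵢ log₂ pᵢ.
−0.22·log₂(0.22) = 0.4806
−0.16·log₂(0.16) = 0.4230
−0.18·log₂(0.18) = 0.4453
−0.03·log₂(0.03) = 0.1518
−0.23·log₂(0.23) = 0.4877
−0.03·log₂(0.03) = 0.1518
−0.15·log₂(0.15) = 0.4105
Sum ≈ 2.5506 → 2.551 bits.

2.551 bits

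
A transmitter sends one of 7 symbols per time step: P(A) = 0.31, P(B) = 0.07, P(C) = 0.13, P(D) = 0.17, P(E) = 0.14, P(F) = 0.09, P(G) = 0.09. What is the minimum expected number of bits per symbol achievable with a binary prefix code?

2.68 bits/symbol

Repeatedly combine the two least-probable nodes; the expected code length is the sum of the merged weights.
merge 7/100 + 9/100 → 4/25
merge 9/100 + 13/100 → 11/50
merge 7/50 + 4/25 → 3/10
merge 17/100 + 11/50 → 39/100
merge 3/10 + 31/100 → 61/100
merge 39/100 + 61/100 → 1
L = 4/25 + 11/50 + 3/10 + 39/100 + 61/100 + 1 = 67/25 = 2.68 bits/symbol.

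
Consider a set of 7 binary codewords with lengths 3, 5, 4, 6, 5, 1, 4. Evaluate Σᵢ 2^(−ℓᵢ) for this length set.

With common denominator 2^6 = 64: Σ 2^(−ℓᵢ) = 8/64 + 2/64 + 4/64 + 1/64 + 2/64 + 32/64 + 4/64 = 53/64 = 0.828125.

0.828125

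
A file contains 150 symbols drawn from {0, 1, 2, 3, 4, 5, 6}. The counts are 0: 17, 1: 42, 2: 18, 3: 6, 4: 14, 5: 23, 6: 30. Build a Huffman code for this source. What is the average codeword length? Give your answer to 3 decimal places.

2.653 bits/symbol

Probabilities are the counts divided by 150.
Repeatedly combine the two least-probable nodes; the expected code length is the sum of the merged weights.
merge 1/25 + 7/75 → 2/15
merge 17/150 + 3/25 → 7/30
merge 2/15 + 23/150 → 43/150
merge 1/5 + 7/30 → 13/30
merge 7/25 + 43/150 → 17/30
merge 13/30 + 17/30 → 1
L = 2/15 + 7/30 + 43/150 + 13/30 + 17/30 + 1 = 199/75 ≈ 2.653 bits/symbol.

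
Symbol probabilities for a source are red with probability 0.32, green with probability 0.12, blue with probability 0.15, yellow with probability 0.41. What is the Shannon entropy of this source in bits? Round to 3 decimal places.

H = −Σ pᵢ log₂ pᵢ.
−0.32·log₂(0.32) = 0.5260
−0.12·log₂(0.12) = 0.3671
−0.15·log₂(0.15) = 0.4105
−0.41·log₂(0.41) = 0.5274
Sum ≈ 1.8310 → 1.831 bits.

1.831 bits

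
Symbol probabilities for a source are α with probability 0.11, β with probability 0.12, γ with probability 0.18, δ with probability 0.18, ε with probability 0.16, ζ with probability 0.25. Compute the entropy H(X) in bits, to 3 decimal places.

2.531 bits

H = −Σ pᵢ log₂ pᵢ.
−0.11·log₂(0.11) = 0.3503
−0.12·log₂(0.12) = 0.3671
−0.18·log₂(0.18) = 0.4453
−0.18·log₂(0.18) = 0.4453
−0.16·log₂(0.16) = 0.4230
−0.25·log₂(0.25) = 0.5000
Sum ≈ 2.5310 → 2.531 bits.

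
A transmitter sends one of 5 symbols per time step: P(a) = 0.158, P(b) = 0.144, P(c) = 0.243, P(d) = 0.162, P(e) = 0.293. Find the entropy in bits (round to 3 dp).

2.263 bits

H = −Σ pᵢ log₂ pᵢ.
−0.158·log₂(0.158) = 0.4206
−0.144·log₂(0.144) = 0.4026
−0.243·log₂(0.243) = 0.4960
−0.162·log₂(0.162) = 0.4254
−0.293·log₂(0.293) = 0.5189
Sum ≈ 2.2635 → 2.263 bits.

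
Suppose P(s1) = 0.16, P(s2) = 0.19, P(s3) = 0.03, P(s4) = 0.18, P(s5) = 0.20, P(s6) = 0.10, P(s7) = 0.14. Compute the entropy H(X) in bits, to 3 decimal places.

2.669 bits

H = −Σ pᵢ log₂ pᵢ.
−0.16·log₂(0.16) = 0.4230
−0.19·log₂(0.19) = 0.4552
−0.03·log₂(0.03) = 0.1518
−0.18·log₂(0.18) = 0.4453
−0.20·log₂(0.20) = 0.4644
−0.10·log₂(0.10) = 0.3322
−0.14·log₂(0.14) = 0.3971
Sum ≈ 2.6690 → 2.669 bits.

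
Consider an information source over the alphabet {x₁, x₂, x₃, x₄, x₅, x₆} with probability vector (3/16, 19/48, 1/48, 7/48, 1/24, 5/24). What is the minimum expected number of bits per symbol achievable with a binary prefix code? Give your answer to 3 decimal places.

Repeatedly combine the two least-probable nodes; the expected code length is the sum of the merged weights.
merge 1/48 + 1/24 → 1/16
merge 1/16 + 7/48 → 5/24
merge 3/16 + 5/24 → 19/48
merge 5/24 + 19/48 → 29/48
merge 19/48 + 29/48 → 1
L = 1/16 + 5/24 + 19/48 + 29/48 + 1 = 109/48 ≈ 2.271 bits/symbol.

2.271 bits/symbol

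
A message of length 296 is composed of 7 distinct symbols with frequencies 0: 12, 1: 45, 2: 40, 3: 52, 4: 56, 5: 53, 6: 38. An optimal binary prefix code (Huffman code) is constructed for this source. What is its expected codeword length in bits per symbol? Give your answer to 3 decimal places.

2.801 bits/symbol

Probabilities are the counts divided by 296.
Repeatedly combine the two least-probable nodes; the expected code length is the sum of the merged weights.
merge 3/74 + 19/148 → 25/148
merge 5/37 + 45/296 → 85/296
merge 25/148 + 13/74 → 51/148
merge 53/296 + 7/37 → 109/296
merge 85/296 + 51/148 → 187/296
merge 109/296 + 187/296 → 1
L = 25/148 + 85/296 + 51/148 + 109/296 + 187/296 + 1 = 829/296 ≈ 2.801 bits/symbol.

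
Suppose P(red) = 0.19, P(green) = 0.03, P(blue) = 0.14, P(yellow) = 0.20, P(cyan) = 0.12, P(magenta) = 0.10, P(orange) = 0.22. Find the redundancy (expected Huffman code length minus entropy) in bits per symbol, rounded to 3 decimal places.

Entropy H = −Σ p log₂ p ≈ 2.6483 bits.
Huffman merges: 3/100+1/10→13/100; 3/25+13/100→1/4; 7/50+19/100→33/100; 1/5+11/50→21/50; 1/4+33/100→29/50; 21/50+29/50→1. L = 271/100 ≈ 2.7100.
L − H = 2.7100 − 2.6483 = 0.062 bits.

0.062 bits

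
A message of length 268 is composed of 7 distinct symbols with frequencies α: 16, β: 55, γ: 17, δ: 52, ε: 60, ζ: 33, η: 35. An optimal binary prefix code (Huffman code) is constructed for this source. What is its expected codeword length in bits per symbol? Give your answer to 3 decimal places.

2.694 bits/symbol

Probabilities are the counts divided by 268.
Repeatedly combine the two least-probable nodes; the expected code length is the sum of the merged weights.
merge 4/67 + 17/268 → 33/268
merge 33/268 + 33/268 → 33/134
merge 35/268 + 13/67 → 87/268
merge 55/268 + 15/67 → 115/268
merge 33/134 + 87/268 → 153/268
merge 115/268 + 153/268 → 1
L = 33/268 + 33/134 + 87/268 + 115/268 + 153/268 + 1 = 361/134 ≈ 2.694 bits/symbol.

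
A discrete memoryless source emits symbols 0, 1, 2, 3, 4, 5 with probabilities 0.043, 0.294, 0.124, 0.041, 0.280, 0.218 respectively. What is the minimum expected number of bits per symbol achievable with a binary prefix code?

2.292 bits/symbol

Repeatedly combine the two least-probable nodes; the expected code length is the sum of the merged weights.
merge 41/1000 + 43/1000 → 21/250
merge 21/250 + 31/250 → 26/125
merge 26/125 + 109/500 → 213/500
merge 7/25 + 147/500 → 287/500
merge 213/500 + 287/500 → 1
L = 21/250 + 26/125 + 213/500 + 287/500 + 1 = 573/250 = 2.292 bits/symbol.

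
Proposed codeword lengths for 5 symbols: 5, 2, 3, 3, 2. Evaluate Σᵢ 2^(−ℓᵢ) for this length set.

0.78125

With common denominator 2^5 = 32: Σ 2^(−ℓᵢ) = 1/32 + 8/32 + 4/32 + 4/32 + 8/32 = 25/32 = 0.78125.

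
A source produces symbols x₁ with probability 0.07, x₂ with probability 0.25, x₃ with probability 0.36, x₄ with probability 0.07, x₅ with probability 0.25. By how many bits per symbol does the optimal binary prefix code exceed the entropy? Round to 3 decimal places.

0.072 bits

Entropy H = −Σ p log₂ p ≈ 2.0677 bits.
Huffman merges: 7/100+7/100→7/50; 7/50+1/4→39/100; 1/4+9/25→61/100; 39/100+61/100→1. L = 107/50 ≈ 2.1400.
L − H = 2.1400 − 2.0677 = 0.072 bits.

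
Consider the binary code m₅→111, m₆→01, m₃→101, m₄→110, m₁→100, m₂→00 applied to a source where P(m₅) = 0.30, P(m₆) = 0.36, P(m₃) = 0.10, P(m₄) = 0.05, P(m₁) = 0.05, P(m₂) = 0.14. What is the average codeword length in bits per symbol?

2.5 bits/symbol

L̄ = Σ pᵢ·ℓᵢ = 0.30·3 + 0.36·2 + 0.10·3 + 0.05·3 + 0.05·3 + 0.14·2 = 2.5 bits/symbol.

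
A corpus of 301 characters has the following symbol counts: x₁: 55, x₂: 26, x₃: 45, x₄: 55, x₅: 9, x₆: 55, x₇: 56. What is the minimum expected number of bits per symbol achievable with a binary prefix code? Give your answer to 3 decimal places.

Probabilities are the counts divided by 301.
Repeatedly combine the two least-probable nodes; the expected code length is the sum of the merged weights.
merge 9/301 + 26/301 → 5/43
merge 5/43 + 45/301 → 80/301
merge 55/301 + 55/301 → 110/301
merge 55/301 + 8/43 → 111/301
merge 80/301 + 110/301 → 190/301
merge 111/301 + 190/301 → 1
L = 5/43 + 80/301 + 110/301 + 111/301 + 190/301 + 1 = 827/301 ≈ 2.748 bits/symbol.

2.748 bits/symbol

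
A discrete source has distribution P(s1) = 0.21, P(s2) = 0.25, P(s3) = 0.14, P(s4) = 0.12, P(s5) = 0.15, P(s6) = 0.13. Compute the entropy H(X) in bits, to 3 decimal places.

H = −Σ pᵢ log₂ pᵢ.
−0.21·log₂(0.21) = 0.4728
−0.25·log₂(0.25) = 0.5000
−0.14·log₂(0.14) = 0.3971
−0.12·log₂(0.12) = 0.3671
−0.15·log₂(0.15) = 0.4105
−0.13·log₂(0.13) = 0.3826
Sum ≈ 2.5302 → 2.530 bits.

2.530 bits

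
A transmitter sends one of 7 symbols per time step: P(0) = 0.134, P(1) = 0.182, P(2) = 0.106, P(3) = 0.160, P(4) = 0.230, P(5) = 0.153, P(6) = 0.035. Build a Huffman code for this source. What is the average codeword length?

2.729 bits/symbol

Repeatedly combine the two least-probable nodes; the expected code length is the sum of the merged weights.
merge 7/200 + 53/500 → 141/1000
merge 67/500 + 141/1000 → 11/40
merge 153/1000 + 4/25 → 313/1000
merge 91/500 + 23/100 → 103/250
merge 11/40 + 313/1000 → 147/250
merge 103/250 + 147/250 → 1
L = 141/1000 + 11/40 + 313/1000 + 103/250 + 147/250 + 1 = 2729/1000 = 2.729 bits/symbol.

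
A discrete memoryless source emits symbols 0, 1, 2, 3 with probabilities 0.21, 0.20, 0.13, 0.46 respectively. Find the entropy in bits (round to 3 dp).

1.835 bits

H = −Σ pᵢ log₂ pᵢ.
−0.21·log₂(0.21) = 0.4728
−0.20·log₂(0.20) = 0.4644
−0.13·log₂(0.13) = 0.3826
−0.46·log₂(0.46) = 0.5153
Sum ≈ 1.8352 → 1.835 bits.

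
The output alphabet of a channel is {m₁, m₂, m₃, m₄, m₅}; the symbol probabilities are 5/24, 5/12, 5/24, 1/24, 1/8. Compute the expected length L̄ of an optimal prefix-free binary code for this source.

Repeatedly combine the two least-probable nodes; the expected code length is the sum of the merged weights.
merge 1/24 + 1/8 → 1/6
merge 1/6 + 5/24 → 3/8
merge 5/24 + 3/8 → 7/12
merge 5/12 + 7/12 → 1
L = 1/6 + 3/8 + 7/12 + 1 = 17/8 = 2.125 bits/symbol.

2.125 bits/symbol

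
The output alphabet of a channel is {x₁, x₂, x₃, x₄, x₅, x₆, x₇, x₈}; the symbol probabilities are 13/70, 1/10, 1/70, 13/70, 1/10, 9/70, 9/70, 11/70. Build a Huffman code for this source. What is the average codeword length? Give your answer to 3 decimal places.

2.929 bits/symbol

Repeatedly combine the two least-probable nodes; the expected code length is the sum of the merged weights.
merge 1/70 + 1/10 → 4/35
merge 1/10 + 4/35 → 3/14
merge 9/70 + 9/70 → 9/35
merge 11/70 + 13/70 → 12/35
merge 13/70 + 3/14 → 2/5
merge 9/35 + 12/35 → 3/5
merge 2/5 + 3/5 → 1
L = 4/35 + 3/14 + 9/35 + 12/35 + 2/5 + 3/5 + 1 = 41/14 ≈ 2.929 bits/symbol.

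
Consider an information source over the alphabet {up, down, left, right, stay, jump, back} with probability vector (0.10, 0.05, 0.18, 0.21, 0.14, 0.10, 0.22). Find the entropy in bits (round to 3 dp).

2.676 bits

H = −Σ pᵢ log₂ pᵢ.
−0.10·log₂(0.10) = 0.3322
−0.05·log₂(0.05) = 0.2161
−0.18·log₂(0.18) = 0.4453
−0.21·log₂(0.21) = 0.4728
−0.14·log₂(0.14) = 0.3971
−0.10·log₂(0.10) = 0.3322
−0.22·log₂(0.22) = 0.4806
Sum ≈ 2.6763 → 2.676 bits.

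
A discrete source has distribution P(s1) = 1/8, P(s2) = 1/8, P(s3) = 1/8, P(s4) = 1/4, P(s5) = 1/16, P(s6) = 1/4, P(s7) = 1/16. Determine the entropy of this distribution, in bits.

2.625 bits

Each probability is a power of 1/2, so log₂(1/p) is an integer.
H = Σ p·log₂(1/p) = 1/8·3 + 1/8·3 + 1/8·3 + 1/4·2 + 1/16·4 + 1/4·2 + 1/16·4 = 2.625 bits.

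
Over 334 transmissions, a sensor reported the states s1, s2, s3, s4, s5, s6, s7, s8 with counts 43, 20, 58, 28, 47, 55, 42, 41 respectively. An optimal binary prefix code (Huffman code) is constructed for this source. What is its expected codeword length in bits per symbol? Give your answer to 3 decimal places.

Probabilities are the counts divided by 334.
Repeatedly combine the two least-probable nodes; the expected code length is the sum of the merged weights.
merge 10/167 + 14/167 → 24/167
merge 41/334 + 21/167 → 83/334
merge 43/334 + 47/334 → 45/167
merge 24/167 + 55/334 → 103/334
merge 29/167 + 83/334 → 141/334
merge 45/167 + 103/334 → 193/334
merge 141/334 + 193/334 → 1
L = 24/167 + 83/334 + 45/167 + 103/334 + 141/334 + 193/334 + 1 = 496/167 ≈ 2.970 bits/symbol.

2.970 bits/symbol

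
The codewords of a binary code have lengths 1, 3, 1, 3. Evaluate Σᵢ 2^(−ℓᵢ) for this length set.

With common denominator 2^3 = 8: Σ 2^(−ℓᵢ) = 4/8 + 1/8 + 4/8 + 1/8 = 10/8 = 1.25.

1.25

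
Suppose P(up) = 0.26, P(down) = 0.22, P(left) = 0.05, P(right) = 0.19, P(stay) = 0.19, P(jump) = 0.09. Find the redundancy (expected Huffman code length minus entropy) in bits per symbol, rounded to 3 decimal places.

Entropy H = −Σ p log₂ p ≈ 2.4251 bits.
Huffman merges: 1/20+9/100→7/50; 7/50+19/100→33/100; 19/100+11/50→41/100; 13/50+33/100→59/100; 41/100+59/100→1. L = 247/100 ≈ 2.4700.
L − H = 2.4700 − 2.4251 = 0.045 bits.

0.045 bits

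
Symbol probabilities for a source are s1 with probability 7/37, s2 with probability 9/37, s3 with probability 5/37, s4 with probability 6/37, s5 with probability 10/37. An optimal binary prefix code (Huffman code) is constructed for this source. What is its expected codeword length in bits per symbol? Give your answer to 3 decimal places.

2.297 bits/symbol

Repeatedly combine the two least-probable nodes; the expected code length is the sum of the merged weights.
merge 5/37 + 6/37 → 11/37
merge 7/37 + 9/37 → 16/37
merge 10/37 + 11/37 → 21/37
merge 16/37 + 21/37 → 1
L = 11/37 + 16/37 + 21/37 + 1 = 85/37 ≈ 2.297 bits/symbol.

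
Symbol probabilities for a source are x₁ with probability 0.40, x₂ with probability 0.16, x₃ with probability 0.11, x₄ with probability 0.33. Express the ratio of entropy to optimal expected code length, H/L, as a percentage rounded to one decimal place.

97.9%

Entropy H = −Σ p log₂ p ≈ 1.8299 bits.
Huffman merges: 11/100+4/25→27/100; 27/100+33/100→3/5; 2/5+3/5→1. L = 187/100 ≈ 1.8700.
Efficiency = H/L = 1.8299/1.8700 = 97.9%.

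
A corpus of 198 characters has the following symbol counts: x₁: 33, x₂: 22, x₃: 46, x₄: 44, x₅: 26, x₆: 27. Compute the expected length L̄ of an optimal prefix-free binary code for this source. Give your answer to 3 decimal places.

Probabilities are the counts divided by 198.
Repeatedly combine the two least-probable nodes; the expected code length is the sum of the merged weights.
merge 1/9 + 13/99 → 8/33
merge 3/22 + 1/6 → 10/33
merge 2/9 + 23/99 → 5/11
merge 8/33 + 10/33 → 6/11
merge 5/11 + 6/11 → 1
L = 8/33 + 10/33 + 5/11 + 6/11 + 1 = 28/11 ≈ 2.545 bits/symbol.

2.545 bits/symbol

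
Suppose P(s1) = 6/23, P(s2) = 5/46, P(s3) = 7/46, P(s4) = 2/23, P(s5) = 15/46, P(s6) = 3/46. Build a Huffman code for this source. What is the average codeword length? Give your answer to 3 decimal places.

Repeatedly combine the two least-probable nodes; the expected code length is the sum of the merged weights.
merge 3/46 + 2/23 → 7/46
merge 5/46 + 7/46 → 6/23
merge 7/46 + 6/23 → 19/46
merge 6/23 + 15/46 → 27/46
merge 19/46 + 27/46 → 1
L = 7/46 + 6/23 + 19/46 + 27/46 + 1 = 111/46 ≈ 2.413 bits/symbol.

2.413 bits/symbol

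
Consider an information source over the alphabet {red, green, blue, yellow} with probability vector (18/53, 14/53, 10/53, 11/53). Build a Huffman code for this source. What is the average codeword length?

2 bits/symbol

Repeatedly combine the two least-probable nodes; the expected code length is the sum of the merged weights.
merge 10/53 + 11/53 → 21/53
merge 14/53 + 18/53 → 32/53
merge 21/53 + 32/53 → 1
L = 21/53 + 32/53 + 1 = 2 bits/symbol.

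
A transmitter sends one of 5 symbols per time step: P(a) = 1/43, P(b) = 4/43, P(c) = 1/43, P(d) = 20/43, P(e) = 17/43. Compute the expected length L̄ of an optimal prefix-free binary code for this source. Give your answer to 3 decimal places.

1.721 bits/symbol

Repeatedly combine the two least-probable nodes; the expected code length is the sum of the merged weights.
merge 1/43 + 1/43 → 2/43
merge 2/43 + 4/43 → 6/43
merge 6/43 + 17/43 → 23/43
merge 20/43 + 23/43 → 1
L = 2/43 + 6/43 + 23/43 + 1 = 74/43 ≈ 1.721 bits/symbol.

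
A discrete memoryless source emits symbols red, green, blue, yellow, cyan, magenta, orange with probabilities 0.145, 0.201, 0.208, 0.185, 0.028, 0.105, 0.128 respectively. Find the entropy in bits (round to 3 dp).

2.656 bits

H = −Σ pᵢ log₂ pᵢ.
−0.145·log₂(0.145) = 0.4040
−0.201·log₂(0.201) = 0.4653
−0.208·log₂(0.208) = 0.4712
−0.185·log₂(0.185) = 0.4504
−0.028·log₂(0.028) = 0.1444
−0.105·log₂(0.105) = 0.3414
−0.128·log₂(0.128) = 0.3796
Sum ≈ 2.6562 → 2.656 bits.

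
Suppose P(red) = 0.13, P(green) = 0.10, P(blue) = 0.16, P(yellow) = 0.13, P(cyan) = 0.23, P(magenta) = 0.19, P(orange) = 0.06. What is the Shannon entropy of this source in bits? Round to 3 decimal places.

2.707 bits

H = −Σ pᵢ log₂ pᵢ.
−0.13·log₂(0.13) = 0.3826
−0.10·log₂(0.10) = 0.3322
−0.16·log₂(0.16) = 0.4230
−0.13·log₂(0.13) = 0.3826
−0.23·log₂(0.23) = 0.4877
−0.19·log₂(0.19) = 0.4552
−0.06·log₂(0.06) = 0.2435
Sum ≈ 2.7069 → 2.707 bits.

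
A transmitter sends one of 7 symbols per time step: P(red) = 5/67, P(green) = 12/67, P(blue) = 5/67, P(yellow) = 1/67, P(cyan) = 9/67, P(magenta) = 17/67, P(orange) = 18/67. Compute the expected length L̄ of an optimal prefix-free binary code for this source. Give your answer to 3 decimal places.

Repeatedly combine the two least-probable nodes; the expected code length is the sum of the merged weights.
merge 1/67 + 5/67 → 6/67
merge 5/67 + 6/67 → 11/67
merge 9/67 + 11/67 → 20/67
merge 12/67 + 17/67 → 29/67
merge 18/67 + 20/67 → 38/67
merge 29/67 + 38/67 → 1
L = 6/67 + 11/67 + 20/67 + 29/67 + 38/67 + 1 = 171/67 ≈ 2.552 bits/symbol.

2.552 bits/symbol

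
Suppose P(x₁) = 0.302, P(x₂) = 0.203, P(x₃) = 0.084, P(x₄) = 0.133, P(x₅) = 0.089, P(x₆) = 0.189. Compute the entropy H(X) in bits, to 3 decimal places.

2.441 bits

H = −Σ pᵢ log₂ pᵢ.
−0.302·log₂(0.302) = 0.5217
−0.203·log₂(0.203) = 0.4670
−0.084·log₂(0.084) = 0.3002
−0.133·log₂(0.133) = 0.3871
−0.089·log₂(0.089) = 0.3106
−0.189·log₂(0.189) = 0.4543
Sum ≈ 2.4408 → 2.441 bits.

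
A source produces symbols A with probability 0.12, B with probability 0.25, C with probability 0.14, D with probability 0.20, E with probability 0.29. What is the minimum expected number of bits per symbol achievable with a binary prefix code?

2.26 bits/symbol

Repeatedly combine the two least-probable nodes; the expected code length is the sum of the merged weights.
merge 3/25 + 7/50 → 13/50
merge 1/5 + 1/4 → 9/20
merge 13/50 + 29/100 → 11/20
merge 9/20 + 11/20 → 1
L = 13/50 + 9/20 + 11/20 + 1 = 113/50 = 2.26 bits/symbol.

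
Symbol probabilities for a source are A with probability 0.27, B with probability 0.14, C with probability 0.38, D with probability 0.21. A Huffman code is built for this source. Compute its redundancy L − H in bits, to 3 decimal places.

0.060 bits

Entropy H = −Σ p log₂ p ≈ 1.9104 bits.
Huffman merges: 7/50+21/100→7/20; 27/100+7/20→31/50; 19/50+31/50→1. L = 197/100 ≈ 1.9700.
L − H = 1.9700 − 1.9104 = 0.060 bits.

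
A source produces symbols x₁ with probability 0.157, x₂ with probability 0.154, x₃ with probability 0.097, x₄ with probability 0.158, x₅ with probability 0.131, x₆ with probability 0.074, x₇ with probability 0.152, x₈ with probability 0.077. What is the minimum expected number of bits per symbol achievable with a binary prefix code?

Repeatedly combine the two least-probable nodes; the expected code length is the sum of the merged weights.
merge 37/500 + 77/1000 → 151/1000
merge 97/1000 + 131/1000 → 57/250
merge 151/1000 + 19/125 → 303/1000
merge 77/500 + 157/1000 → 311/1000
merge 79/500 + 57/250 → 193/500
merge 303/1000 + 311/1000 → 307/500
merge 193/500 + 307/500 → 1
L = 151/1000 + 57/250 + 303/1000 + 311/1000 + 193/500 + 307/500 + 1 = 2993/1000 = 2.993 bits/symbol.

2.993 bits/symbol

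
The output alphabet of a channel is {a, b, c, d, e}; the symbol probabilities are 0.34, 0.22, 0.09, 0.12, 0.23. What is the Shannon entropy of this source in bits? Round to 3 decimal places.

H = −Σ pᵢ log₂ pᵢ.
−0.34·log₂(0.34) = 0.5292
−0.22·log₂(0.22) = 0.4806
−0.09·log₂(0.09) = 0.3127
−0.12·log₂(0.12) = 0.3671
−0.23·log₂(0.23) = 0.4877
Sum ≈ 2.1771 → 2.177 bits.

2.177 bits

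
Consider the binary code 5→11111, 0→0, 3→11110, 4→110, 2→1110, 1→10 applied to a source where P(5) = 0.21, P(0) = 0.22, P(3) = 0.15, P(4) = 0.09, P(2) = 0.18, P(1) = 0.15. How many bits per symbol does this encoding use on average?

3.31 bits/symbol

L̄ = Σ pᵢ·ℓᵢ = 0.21·5 + 0.22·1 + 0.15·5 + 0.09·3 + 0.18·4 + 0.15·2 = 3.31 bits/symbol.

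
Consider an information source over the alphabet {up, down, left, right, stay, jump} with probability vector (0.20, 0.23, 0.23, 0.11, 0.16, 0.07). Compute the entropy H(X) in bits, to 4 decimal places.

2.4816 bits

H = −Σ pᵢ log₂ pᵢ.
−0.20·log₂(0.20) = 0.4644
−0.23·log₂(0.23) = 0.4877
−0.23·log₂(0.23) = 0.4877
−0.11·log₂(0.11) = 0.3503
−0.16·log₂(0.16) = 0.4230
−0.07·log₂(0.07) = 0.2686
Sum ≈ 2.4816 → 2.4816 bits.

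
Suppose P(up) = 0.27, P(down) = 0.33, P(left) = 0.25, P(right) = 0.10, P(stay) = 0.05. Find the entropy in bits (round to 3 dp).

2.086 bits

H = −Σ pᵢ log₂ pᵢ.
−0.27·log₂(0.27) = 0.5100
−0.33·log₂(0.33) = 0.5278
−0.25·log₂(0.25) = 0.5000
−0.10·log₂(0.10) = 0.3322
−0.05·log₂(0.05) = 0.2161
Sum ≈ 2.0861 → 2.086 bits.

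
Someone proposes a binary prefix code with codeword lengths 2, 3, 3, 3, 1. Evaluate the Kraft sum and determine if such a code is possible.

With common denominator 2^3 = 8: Σ 2^(−ℓᵢ) = 2/8 + 1/8 + 1/8 + 1/8 + 4/8 = 9/8 = 1.125.
Kraft's inequality requires Σ ≤ 1; here Σ = 1.125 > 1, so no such prefix code exists.

1.125; no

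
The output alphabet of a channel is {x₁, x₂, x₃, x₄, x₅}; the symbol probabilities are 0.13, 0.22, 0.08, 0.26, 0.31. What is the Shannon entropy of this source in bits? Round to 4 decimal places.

2.1838 bits

H = −Σ pᵢ log₂ pᵢ.
−0.13·log₂(0.13) = 0.3826
−0.22·log₂(0.22) = 0.4806
−0.08·log₂(0.08) = 0.2915
−0.26·log₂(0.26) = 0.5053
−0.31·log₂(0.31) = 0.5238
Sum ≈ 2.1838 → 2.1838 bits.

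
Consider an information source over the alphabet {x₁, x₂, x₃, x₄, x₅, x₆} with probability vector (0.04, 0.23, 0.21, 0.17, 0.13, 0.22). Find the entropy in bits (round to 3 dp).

2.444 bits

H = −Σ pᵢ log₂ pᵢ.
−0.04·log₂(0.04) = 0.1858
−0.23·log₂(0.23) = 0.4877
−0.21·log₂(0.21) = 0.4728
−0.17·log₂(0.17) = 0.4346
−0.13·log₂(0.13) = 0.3826
−0.22·log₂(0.22) = 0.4806
Sum ≈ 2.4440 → 2.444 bits.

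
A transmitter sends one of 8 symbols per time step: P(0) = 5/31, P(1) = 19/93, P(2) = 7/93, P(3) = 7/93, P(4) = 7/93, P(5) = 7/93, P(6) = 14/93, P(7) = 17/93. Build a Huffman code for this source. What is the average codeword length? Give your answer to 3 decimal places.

2.914 bits/symbol

Repeatedly combine the two least-probable nodes; the expected code length is the sum of the merged weights.
merge 7/93 + 7/93 → 14/93
merge 7/93 + 7/93 → 14/93
merge 14/93 + 14/93 → 28/93
merge 14/93 + 5/31 → 29/93
merge 17/93 + 19/93 → 12/31
merge 28/93 + 29/93 → 19/31
merge 12/31 + 19/31 → 1
L = 14/93 + 14/93 + 28/93 + 29/93 + 12/31 + 19/31 + 1 = 271/93 ≈ 2.914 bits/symbol.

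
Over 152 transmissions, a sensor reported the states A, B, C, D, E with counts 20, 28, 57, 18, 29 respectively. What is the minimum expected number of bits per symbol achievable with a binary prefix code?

Probabilities are the counts divided by 152.
Repeatedly combine the two least-probable nodes; the expected code length is the sum of the merged weights.
merge 9/76 + 5/38 → 1/4
merge 7/38 + 29/152 → 3/8
merge 1/4 + 3/8 → 5/8
merge 3/8 + 5/8 → 1
L = 1/4 + 3/8 + 5/8 + 1 = 9/4 = 2.25 bits/symbol.

2.25 bits/symbol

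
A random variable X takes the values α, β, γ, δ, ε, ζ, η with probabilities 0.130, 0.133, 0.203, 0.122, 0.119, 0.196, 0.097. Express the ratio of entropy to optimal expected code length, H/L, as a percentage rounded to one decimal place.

Entropy H = −Σ p log₂ p ≈ 2.7598 bits.
Huffman merges: 97/1000+119/1000→27/125; 61/500+13/100→63/250; 133/1000+49/250→329/1000; 203/1000+27/125→419/1000; 63/250+329/1000→581/1000; 419/1000+581/1000→1. L = 2797/1000 ≈ 2.7970.
Efficiency = H/L = 2.7598/2.7970 = 98.7%.

98.7%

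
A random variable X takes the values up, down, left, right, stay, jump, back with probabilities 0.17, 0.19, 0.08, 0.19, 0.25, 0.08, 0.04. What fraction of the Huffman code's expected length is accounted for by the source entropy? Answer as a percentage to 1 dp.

97.5%

Entropy H = −Σ p log₂ p ≈ 2.6138 bits.
Huffman merges: 1/25+2/25→3/25; 2/25+3/25→1/5; 17/100+19/100→9/25; 19/100+1/5→39/100; 1/4+9/25→61/100; 39/100+61/100→1. L = 67/25 ≈ 2.6800.
Efficiency = H/L = 2.6138/2.6800 = 97.5%.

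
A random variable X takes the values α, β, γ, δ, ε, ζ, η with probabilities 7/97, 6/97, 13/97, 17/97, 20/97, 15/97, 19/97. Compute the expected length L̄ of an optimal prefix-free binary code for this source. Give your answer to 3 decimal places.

2.732 bits/symbol

Repeatedly combine the two least-probable nodes; the expected code length is the sum of the merged weights.
merge 6/97 + 7/97 → 13/97
merge 13/97 + 13/97 → 26/97
merge 15/97 + 17/97 → 32/97
merge 19/97 + 20/97 → 39/97
merge 26/97 + 32/97 → 58/97
merge 39/97 + 58/97 → 1
L = 13/97 + 26/97 + 32/97 + 39/97 + 58/97 + 1 = 265/97 ≈ 2.732 bits/symbol.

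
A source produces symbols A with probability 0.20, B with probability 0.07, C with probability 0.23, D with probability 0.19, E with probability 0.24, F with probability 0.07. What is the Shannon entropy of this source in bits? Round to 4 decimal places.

H = −Σ pᵢ log₂ pᵢ.
−0.20·log₂(0.20) = 0.4644
−0.07·log₂(0.07) = 0.2686
−0.23·log₂(0.23) = 0.4877
−0.19·log₂(0.19) = 0.4552
−0.24·log₂(0.24) = 0.4941
−0.07·log₂(0.07) = 0.2686
Sum ≈ 2.4385 → 2.4385 bits.

2.4385 bits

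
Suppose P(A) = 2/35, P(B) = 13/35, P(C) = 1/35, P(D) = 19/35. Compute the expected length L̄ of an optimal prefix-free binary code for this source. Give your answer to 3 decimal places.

Repeatedly combine the two least-probable nodes; the expected code length is the sum of the merged weights.
merge 1/35 + 2/35 → 3/35
merge 3/35 + 13/35 → 16/35
merge 16/35 + 19/35 → 1
L = 3/35 + 16/35 + 1 = 54/35 ≈ 1.543 bits/symbol.

1.543 bits/symbol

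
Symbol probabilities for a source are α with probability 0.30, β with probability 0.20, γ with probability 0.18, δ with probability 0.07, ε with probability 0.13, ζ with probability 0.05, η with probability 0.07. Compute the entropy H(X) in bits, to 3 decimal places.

2.567 bits

H = −Σ pᵢ log₂ pᵢ.
−0.30·log₂(0.30) = 0.5211
−0.20·log₂(0.20) = 0.4644
−0.18·log₂(0.18) = 0.4453
−0.07·log₂(0.07) = 0.2686
−0.13·log₂(0.13) = 0.3826
−0.05·log₂(0.05) = 0.2161
−0.07·log₂(0.07) = 0.2686
Sum ≈ 2.5666 → 2.567 bits.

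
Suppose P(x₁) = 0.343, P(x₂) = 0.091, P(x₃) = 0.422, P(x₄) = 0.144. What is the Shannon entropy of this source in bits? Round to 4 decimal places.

H = −Σ pᵢ log₂ pᵢ.
−0.343·log₂(0.343) = 0.5295
−0.091·log₂(0.091) = 0.3147
−0.422·log₂(0.422) = 0.5253
−0.144·log₂(0.144) = 0.4026
Sum ≈ 1.7720 → 1.7720 bits.

1.7720 bits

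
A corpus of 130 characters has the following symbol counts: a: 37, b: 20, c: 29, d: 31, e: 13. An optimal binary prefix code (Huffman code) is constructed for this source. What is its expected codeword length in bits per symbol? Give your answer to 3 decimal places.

2.254 bits/symbol

Probabilities are the counts divided by 130.
Repeatedly combine the two least-probable nodes; the expected code length is the sum of the merged weights.
merge 1/10 + 2/13 → 33/130
merge 29/130 + 31/130 → 6/13
merge 33/130 + 37/130 → 7/13
merge 6/13 + 7/13 → 1
L = 33/130 + 6/13 + 7/13 + 1 = 293/130 ≈ 2.254 bits/symbol.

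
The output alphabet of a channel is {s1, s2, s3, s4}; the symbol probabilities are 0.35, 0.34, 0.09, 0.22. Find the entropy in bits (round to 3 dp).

H = −Σ pᵢ log₂ pᵢ.
−0.35·log₂(0.35) = 0.5301
−0.34·log₂(0.34) = 0.5292
−0.09·log₂(0.09) = 0.3127
−0.22·log₂(0.22) = 0.4806
Sum ≈ 1.8525 → 1.853 bits.

1.853 bits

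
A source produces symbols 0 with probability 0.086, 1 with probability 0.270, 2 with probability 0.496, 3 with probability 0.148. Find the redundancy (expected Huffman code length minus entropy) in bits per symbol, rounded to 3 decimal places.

Entropy H = −Σ p log₂ p ≈ 1.7241 bits.
Huffman merges: 43/500+37/250→117/500; 117/500+27/100→63/125; 62/125+63/125→1. L = 869/500 ≈ 1.7380.
L − H = 1.7380 − 1.7241 = 0.014 bits.

0.014 bits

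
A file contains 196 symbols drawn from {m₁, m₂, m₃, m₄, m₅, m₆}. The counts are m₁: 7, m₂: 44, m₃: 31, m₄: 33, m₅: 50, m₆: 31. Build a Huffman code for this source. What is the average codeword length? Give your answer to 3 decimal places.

Probabilities are the counts divided by 196.
Repeatedly combine the two least-probable nodes; the expected code length is the sum of the merged weights.
merge 1/28 + 31/196 → 19/98
merge 31/196 + 33/196 → 16/49
merge 19/98 + 11/49 → 41/98
merge 25/98 + 16/49 → 57/98
merge 41/98 + 57/98 → 1
L = 19/98 + 16/49 + 41/98 + 57/98 + 1 = 247/98 ≈ 2.520 bits/symbol.

2.520 bits/symbol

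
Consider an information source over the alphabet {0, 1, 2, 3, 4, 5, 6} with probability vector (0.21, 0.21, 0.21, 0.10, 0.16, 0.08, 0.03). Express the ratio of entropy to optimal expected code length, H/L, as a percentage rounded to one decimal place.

97.3%

Entropy H = −Σ p log₂ p ≈ 2.6170 bits.
Huffman merges: 3/100+2/25→11/100; 1/10+11/100→21/100; 4/25+21/100→37/100; 21/100+21/100→21/50; 21/100+37/100→29/50; 21/50+29/50→1. L = 269/100 ≈ 2.6900.
Efficiency = H/L = 2.6170/2.6900 = 97.3%.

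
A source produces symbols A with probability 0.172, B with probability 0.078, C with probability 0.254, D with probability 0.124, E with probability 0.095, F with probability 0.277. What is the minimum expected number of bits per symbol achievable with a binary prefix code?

2.469 bits/symbol

Repeatedly combine the two least-probable nodes; the expected code length is the sum of the merged weights.
merge 39/500 + 19/200 → 173/1000
merge 31/250 + 43/250 → 37/125
merge 173/1000 + 127/500 → 427/1000
merge 277/1000 + 37/125 → 573/1000
merge 427/1000 + 573/1000 → 1
L = 173/1000 + 37/125 + 427/1000 + 573/1000 + 1 = 2469/1000 = 2.469 bits/symbol.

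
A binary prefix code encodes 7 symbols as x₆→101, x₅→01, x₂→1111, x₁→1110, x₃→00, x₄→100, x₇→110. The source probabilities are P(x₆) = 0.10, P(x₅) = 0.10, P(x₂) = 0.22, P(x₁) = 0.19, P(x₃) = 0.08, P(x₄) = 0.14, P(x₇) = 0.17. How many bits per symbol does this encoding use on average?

3.23 bits/symbol

L̄ = Σ pᵢ·ℓᵢ = 0.10·3 + 0.10·2 + 0.22·4 + 0.19·4 + 0.08·2 + 0.14·3 + 0.17·3 = 3.23 bits/symbol.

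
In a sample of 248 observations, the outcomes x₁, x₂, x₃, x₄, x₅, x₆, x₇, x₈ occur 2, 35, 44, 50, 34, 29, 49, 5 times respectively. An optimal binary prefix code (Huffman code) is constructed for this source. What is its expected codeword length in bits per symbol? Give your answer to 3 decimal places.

2.774 bits/symbol

Probabilities are the counts divided by 248.
Repeatedly combine the two least-probable nodes; the expected code length is the sum of the merged weights.
merge 1/124 + 5/248 → 7/248
merge 7/248 + 29/248 → 9/62
merge 17/124 + 35/248 → 69/248
merge 9/62 + 11/62 → 10/31
merge 49/248 + 25/124 → 99/248
merge 69/248 + 10/31 → 149/248
merge 99/248 + 149/248 → 1
L = 7/248 + 9/62 + 69/248 + 10/31 + 99/248 + 149/248 + 1 = 86/31 ≈ 2.774 bits/symbol.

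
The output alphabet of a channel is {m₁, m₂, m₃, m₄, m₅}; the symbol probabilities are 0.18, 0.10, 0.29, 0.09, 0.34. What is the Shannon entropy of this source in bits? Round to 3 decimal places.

2.137 bits

H = −Σ pᵢ log₂ pᵢ.
−0.18·log₂(0.18) = 0.4453
−0.10·log₂(0.10) = 0.3322
−0.29·log₂(0.29) = 0.5179
−0.09·log₂(0.09) = 0.3127
−0.34·log₂(0.34) = 0.5292
Sum ≈ 2.1372 → 2.137 bits.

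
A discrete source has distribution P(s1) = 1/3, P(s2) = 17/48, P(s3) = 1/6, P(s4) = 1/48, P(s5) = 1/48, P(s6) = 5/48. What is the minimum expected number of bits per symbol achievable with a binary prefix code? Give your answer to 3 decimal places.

2.146 bits/symbol

Repeatedly combine the two least-probable nodes; the expected code length is the sum of the merged weights.
merge 1/48 + 1/48 → 1/24
merge 1/24 + 5/48 → 7/48
merge 7/48 + 1/6 → 5/16
merge 5/16 + 1/3 → 31/48
merge 17/48 + 31/48 → 1
L = 1/24 + 7/48 + 5/16 + 31/48 + 1 = 103/48 ≈ 2.146 bits/symbol.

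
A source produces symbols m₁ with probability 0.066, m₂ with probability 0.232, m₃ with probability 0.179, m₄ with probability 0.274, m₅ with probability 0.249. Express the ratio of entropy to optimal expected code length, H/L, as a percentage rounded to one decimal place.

98.1%

Entropy H = −Σ p log₂ p ≈ 2.2033 bits.
Huffman merges: 33/500+179/1000→49/200; 29/125+49/200→477/1000; 249/1000+137/500→523/1000; 477/1000+523/1000→1. L = 449/200 ≈ 2.2450.
Efficiency = H/L = 2.2033/2.2450 = 98.1%.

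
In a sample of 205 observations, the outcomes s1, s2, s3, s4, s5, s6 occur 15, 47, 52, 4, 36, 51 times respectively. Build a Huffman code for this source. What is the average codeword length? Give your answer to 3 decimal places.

2.361 bits/symbol

Probabilities are the counts divided by 205.
Repeatedly combine the two least-probable nodes; the expected code length is the sum of the merged weights.
merge 4/205 + 3/41 → 19/205
merge 19/205 + 36/205 → 11/41
merge 47/205 + 51/205 → 98/205
merge 52/205 + 11/41 → 107/205
merge 98/205 + 107/205 → 1
L = 19/205 + 11/41 + 98/205 + 107/205 + 1 = 484/205 ≈ 2.361 bits/symbol.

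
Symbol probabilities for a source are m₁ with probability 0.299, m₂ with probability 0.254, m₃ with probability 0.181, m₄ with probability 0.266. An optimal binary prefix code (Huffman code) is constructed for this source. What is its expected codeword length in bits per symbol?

2 bits/symbol

Repeatedly combine the two least-probable nodes; the expected code length is the sum of the merged weights.
merge 181/1000 + 127/500 → 87/200
merge 133/500 + 299/1000 → 113/200
merge 87/200 + 113/200 → 1
L = 87/200 + 113/200 + 1 = 2 bits/symbol.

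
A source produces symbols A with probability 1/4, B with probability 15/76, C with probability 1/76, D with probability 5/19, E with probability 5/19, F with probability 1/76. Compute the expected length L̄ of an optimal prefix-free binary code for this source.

2.25 bits/symbol

Repeatedly combine the two least-probable nodes; the expected code length is the sum of the merged weights.
merge 1/76 + 1/76 → 1/38
merge 1/38 + 15/76 → 17/76
merge 17/76 + 1/4 → 9/19
merge 5/19 + 5/19 → 10/19
merge 9/19 + 10/19 → 1
L = 1/38 + 17/76 + 9/19 + 10/19 + 1 = 9/4 = 2.25 bits/symbol.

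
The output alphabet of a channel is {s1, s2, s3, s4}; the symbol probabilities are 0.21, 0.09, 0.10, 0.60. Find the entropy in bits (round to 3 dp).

1.560 bits

H = −Σ pᵢ log₂ pᵢ.
−0.21·log₂(0.21) = 0.4728
−0.09·log₂(0.09) = 0.3127
−0.10·log₂(0.10) = 0.3322
−0.60·log₂(0.60) = 0.4422
Sum ≈ 1.5598 → 1.560 bits.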